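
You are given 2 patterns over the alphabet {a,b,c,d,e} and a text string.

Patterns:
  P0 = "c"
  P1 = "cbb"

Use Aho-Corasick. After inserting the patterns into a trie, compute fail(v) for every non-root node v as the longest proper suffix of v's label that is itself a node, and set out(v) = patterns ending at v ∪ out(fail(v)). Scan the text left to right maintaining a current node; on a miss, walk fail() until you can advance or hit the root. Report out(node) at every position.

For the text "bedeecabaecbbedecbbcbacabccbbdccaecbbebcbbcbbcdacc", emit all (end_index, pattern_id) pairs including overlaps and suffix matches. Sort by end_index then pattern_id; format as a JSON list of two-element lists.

Build:
Trie (insert patterns):
  0='ε' goto c→1
  1='c' goto b→2  ←P0
  2='cb' goto b→3
  3='cbb' goto ·  ←P1

BFS fail/out derivation:
  n1('c'): parent n0 fail=0; on 'c' 0 → fail=0;  out {0}∪∅={0}
  n2('cb'): parent n1 fail=0; on 'b' 0 → fail=0;  out ∅∪∅=∅
  n3('cbb'): parent n2 fail=0; on 'b' 0 → fail=0;  out {1}∪∅={1}

Text stream:
[0] read 'b'  n0⇒n0
[1] read 'e'  n0⇒n0
[2] read 'd'  n0⇒n0
[3] read 'e'  n0⇒n0
[4] read 'e'  n0⇒n0
[5] read 'c'  n0⇒n1  emit P0@[5:5]
[6] read 'a'  n1⇒n0 ·f
[7] read 'b'  n0⇒n0
[8] read 'a'  n0⇒n0
[9] read 'e'  n0⇒n0
[10] read 'c'  n0⇒n1  emit P0@[10:10]
[11] read 'b'  n1⇒n2
[12] read 'b'  n2⇒n3  emit P1@[10:12]
[13] read 'e'  n3⇒n0 ·f
[14] read 'd'  n0⇒n0
[15] read 'e'  n0⇒n0
[16] read 'c'  n0⇒n1  emit P0@[16:16]
[17] read 'b'  n1⇒n2
[18] read 'b'  n2⇒n3  emit P1@[16:18]
[19] read 'c'  n3⇒n1 ·f  emit P0@[19:19]
[20] read 'b'  n1⇒n2
[21] read 'a'  n2⇒n0 ·f
[22] read 'c'  n0⇒n1  emit P0@[22:22]
[23] read 'a'  n1⇒n0 ·f
[24] read 'b'  n0⇒n0
[25] read 'c'  n0⇒n1  emit P0@[25:25]
[26] read 'c'  n1⇒n1 ·f  emit P0@[26:26]
[27] read 'b'  n1⇒n2
[28] read 'b'  n2⇒n3  emit P1@[26:28]
[29] read 'd'  n3⇒n0 ·f
[30] read 'c'  n0⇒n1  emit P0@[30:30]
[31] read 'c'  n1⇒n1 ·f  emit P0@[31:31]
[32] read 'a'  n1⇒n0 ·f
[33] read 'e'  n0⇒n0
[34] read 'c'  n0⇒n1  emit P0@[34:34]
[35] read 'b'  n1⇒n2
[36] read 'b'  n2⇒n3  emit P1@[34:36]
[37] read 'e'  n3⇒n0 ·f
[38] read 'b'  n0⇒n0
[39] read 'c'  n0⇒n1  emit P0@[39:39]
[40] read 'b'  n1⇒n2
[41] read 'b'  n2⇒n3  emit P1@[39:41]
[42] read 'c'  n3⇒n1 ·f  emit P0@[42:42]
[43] read 'b'  n1⇒n2
[44] read 'b'  n2⇒n3  emit P1@[42:44]
[45] read 'c'  n3⇒n1 ·f  emit P0@[45:45]
[46] read 'd'  n1⇒n0 ·f
[47] read 'a'  n0⇒n0
[48] read 'c'  n0⇒n1  emit P0@[48:48]
[49] read 'c'  n1⇒n1 ·f  emit P0@[49:49]

All matches (sorted): [[5,0],[10,0],[12,1],[16,0],[18,1],[19,0],[22,0],[25,0],[26,0],[28,1],[30,0],[31,0],[34,0],[36,1],[39,0],[41,1],[42,0],[44,1],[45,0],[48,0],[49,0]]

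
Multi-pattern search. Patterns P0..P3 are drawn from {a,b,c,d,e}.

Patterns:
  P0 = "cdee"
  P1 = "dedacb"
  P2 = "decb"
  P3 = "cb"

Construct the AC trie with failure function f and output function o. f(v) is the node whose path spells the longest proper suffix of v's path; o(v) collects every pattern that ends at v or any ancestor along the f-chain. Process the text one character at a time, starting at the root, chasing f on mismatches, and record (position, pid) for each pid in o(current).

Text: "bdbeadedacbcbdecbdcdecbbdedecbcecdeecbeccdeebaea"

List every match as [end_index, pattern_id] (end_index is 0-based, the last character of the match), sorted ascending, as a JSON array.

Build automaton:
Trie (insert patterns):
  n0 'ε': c→1 d→5
  n1 'c': b→13 d→2
  n2 'cd': e→3
  n3 'cde': e→4
  n4 'cdee': ·  [P0 ends]
  n5 'd': e→6
  n6 'de': c→11 d→7
  n7 'ded': a→8
  n8 'deda': c→9
  n9 'dedac': b→10
  n10 'dedacb': ·  [P1 ends]
  n11 'dec': b→12
  n12 'decb': ·  [P2 ends]
  n13 'cb': ·  [P3 ends]

Failure links (BFS by depth):
  fail(1) 'c': from fail(0)=0 chase 'c': 0 ⇒ 0;  out=∅∪out(0)=∅
  fail(5) 'd': from fail(0)=0 chase 'd': 0 ⇒ 0;  out=∅∪out(0)=∅
  fail(2) 'cd': from fail(1)=0 chase 'd': 0 ⇒ 5;  out=∅∪out(5)=∅
  fail(6) 'de': from fail(5)=0 chase 'e': 0 ⇒ 0;  out=∅∪out(0)=∅
  fail(13) 'cb': from fail(1)=0 chase 'b': 0 ⇒ 0;  out={3}∪out(0)={3}
  fail(3) 'cde': from fail(2)=5 chase 'e': 5 ⇒ 6;  out=∅∪out(6)=∅
  fail(7) 'ded': from fail(6)=0 chase 'd': 0 ⇒ 5;  out=∅∪out(5)=∅
  fail(11) 'dec': from fail(6)=0 chase 'c': 0 ⇒ 1;  out=∅∪out(1)=∅
  fail(4) 'cdee': from fail(3)=6 chase 'e': 6→0 ⇒ 0;  out={0}∪out(0)={0}
  fail(8) 'deda': from fail(7)=5 chase 'a': 5→0 ⇒ 0;  out=∅∪out(0)=∅
  fail(12) 'decb': from fail(11)=1 chase 'b': 1 ⇒ 13;  out={2}∪out(13)={2,3}
  fail(9) 'dedac': from fail(8)=0 chase 'c': 0 ⇒ 1;  out=∅∪out(1)=∅
  fail(10) 'dedacb': from fail(9)=1 chase 'b': 1 ⇒ 13;  out={1}∪out(13)={1,3}

Text stream:
i=0 'b': node 0→0
i=1 'd': node 0→5
i=2 'b': node 5→0 (fail-walked)
i=3 'e': node 0→0
i=4 'a': node 0→0
i=5 'd': node 0→5
i=6 'e': node 5→6
i=7 'd': node 6→7
i=8 'a': node 7→8
i=9 'c': node 8→9
i=10 'b': node 9→10  → match P1@[5:10],P3@[9:10]
i=11 'c': node 10→1 (fail-walked)
i=12 'b': node 1→13  → match P3@[11:12]
i=13 'd': node 13→5 (fail-walked)
i=14 'e': node 5→6
i=15 'c': node 6→11
i=16 'b': node 11→12  → match P2@[13:16],P3@[15:16]
i=17 'd': node 12→5 (fail-walked)
i=18 'c': node 5→1 (fail-walked)
i=19 'd': node 1→2
i=20 'e': node 2→3
i=21 'c': node 3→11 (fail-walked)
i=22 'b': node 11→12  → match P2@[19:22],P3@[21:22]
i=23 'b': node 12→0 (fail-walked)
i=24 'd': node 0→5
i=25 'e': node 5→6
i=26 'd': node 6→7
i=27 'e': node 7→6 (fail-walked)
i=28 'c': node 6→11
i=29 'b': node 11→12  → match P2@[26:29],P3@[28:29]
i=30 'c': node 12→1 (fail-walked)
i=31 'e': node 1→0 (fail-walked)
i=32 'c': node 0→1
i=33 'd': node 1→2
i=34 'e': node 2→3
i=35 'e': node 3→4  → match P0@[32:35]
i=36 'c': node 4→1 (fail-walked)
i=37 'b': node 1→13  → match P3@[36:37]
i=38 'e': node 13→0 (fail-walked)
i=39 'c': node 0→1
i=40 'c': node 1→1 (fail-walked)
i=41 'd': node 1→2
i=42 'e': node 2→3
i=43 'e': node 3→4  → match P0@[40:43]
i=44 'b': node 4→0 (fail-walked)
i=45 'a': node 0→0
i=46 'e': node 0→0
i=47 'a': node 0→0

Result: [[10,1],[10,3],[12,3],[16,2],[16,3],[22,2],[22,3],[29,2],[29,3],[35,0],[37,3],[43,0]]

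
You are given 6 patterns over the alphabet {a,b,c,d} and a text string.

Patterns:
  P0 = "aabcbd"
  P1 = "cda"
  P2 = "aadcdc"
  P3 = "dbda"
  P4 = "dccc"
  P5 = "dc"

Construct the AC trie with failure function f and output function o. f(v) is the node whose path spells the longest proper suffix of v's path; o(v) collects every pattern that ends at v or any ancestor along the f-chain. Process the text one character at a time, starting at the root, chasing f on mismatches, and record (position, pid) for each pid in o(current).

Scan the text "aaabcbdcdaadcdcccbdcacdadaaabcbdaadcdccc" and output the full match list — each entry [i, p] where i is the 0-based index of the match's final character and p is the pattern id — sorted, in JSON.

Build automaton:
Trie nodes:
  n0 'ε': a→1 c→7 d→14
  n1 'a': a→2
  n2 'aa': b→3 d→10
  n3 'aab': c→4
  n4 'aabc': b→5
  n5 'aabcb': d→6
  n6 'aabcbd': ·  ←P0
  n7 'c': d→8
  n8 'cd': a→9
  n9 'cda': ·  ←P1
  n10 'aad': c→11
  n11 'aadc': d→12
  n12 'aadcd': c→13
  n13 'aadcdc': ·  ←P2
  n14 'd': b→15 c→18
  n15 'db': d→16
  n16 'dbd': a→17
  n17 'dbda': ·  ←P3
  n18 'dc': c→19  ←P5
  n19 'dcc': c→20
  n20 'dccc': ·  ←P4

BFS fail/out derivation:
  fail(1) 'a': from fail(0)=0 chase 'a': 0 ⇒ 0;  out=∅∪out(0)=∅
  fail(7) 'c': from fail(0)=0 chase 'c': 0 ⇒ 0;  out=∅∪out(0)=∅
  fail(14) 'd': from fail(0)=0 chase 'd': 0 ⇒ 0;  out=∅∪out(0)=∅
  fail(2) 'aa': from fail(1)=0 chase 'a': 0 ⇒ 1;  out=∅∪out(1)=∅
  fail(8) 'cd': from fail(7)=0 chase 'd': 0 ⇒ 14;  out=∅∪out(14)=∅
  fail(15) 'db': from fail(14)=0 chase 'b': 0 ⇒ 0;  out=∅∪out(0)=∅
  fail(18) 'dc': from fail(14)=0 chase 'c': 0 ⇒ 7;  out={5}∪out(7)={5}
  fail(3) 'aab': from fail(2)=1 chase 'b': 1→0 ⇒ 0;  out=∅∪out(0)=∅
  fail(9) 'cda': from fail(8)=14 chase 'a': 14→0 ⇒ 1;  out={1}∪out(1)={1}
  fail(10) 'aad': from fail(2)=1 chase 'd': 1→0 ⇒ 14;  out=∅∪out(14)=∅
  fail(16) 'dbd': from fail(15)=0 chase 'd': 0 ⇒ 14;  out=∅∪out(14)=∅
  fail(19) 'dcc': from fail(18)=7 chase 'c': 7→0 ⇒ 7;  out=∅∪out(7)=∅
  fail(4) 'aabc': from fail(3)=0 chase 'c': 0 ⇒ 7;  out=∅∪out(7)=∅
  fail(11) 'aadc': from fail(10)=14 chase 'c': 14 ⇒ 18;  out=∅∪out(18)={5}
  fail(17) 'dbda': from fail(16)=14 chase 'a': 14→0 ⇒ 1;  out={3}∪out(1)={3}
  fail(20) 'dccc': from fail(19)=7 chase 'c': 7→0 ⇒ 7;  out={4}∪out(7)={4}
  fail(5) 'aabcb': from fail(4)=7 chase 'b': 7→0 ⇒ 0;  out=∅∪out(0)=∅
  fail(12) 'aadcd': from fail(11)=18 chase 'd': 18→7 ⇒ 8;  out=∅∪out(8)=∅
  fail(6) 'aabcbd': from fail(5)=0 chase 'd': 0 ⇒ 14;  out={0}∪out(14)={0}
  fail(13) 'aadcdc': from fail(12)=8 chase 'c': 8→14 ⇒ 18;  out={2}∪out(18)={2,5}

Text stream:
pos 0 'a': at 1
pos 1 'a': at 2
pos 2 'a': at 2 (via fail)
pos 3 'b': at 3
pos 4 'c': at 4
pos 5 'b': at 5
pos 6 'd': at 6  → match P0@[1:6]
pos 7 'c': at 18 (via fail)  → match P5@[6:7]
pos 8 'd': at 8 (via fail)
pos 9 'a': at 9  → match P1@[7:9]
pos 10 'a': at 2 (via fail)
pos 11 'd': at 10
pos 12 'c': at 11  → match P5@[11:12]
pos 13 'd': at 12
pos 14 'c': at 13  → match P2@[9:14],P5@[13:14]
pos 15 'c': at 19 (via fail)
pos 16 'c': at 20  → match P4@[13:16]
pos 17 'b': at 0 (via fail)
pos 18 'd': at 14
pos 19 'c': at 18  → match P5@[18:19]
pos 20 'a': at 1 (via fail)
pos 21 'c': at 7 (via fail)
pos 22 'd': at 8
pos 23 'a': at 9  → match P1@[21:23]
pos 24 'd': at 14 (via fail)
pos 25 'a': at 1 (via fail)
pos 26 'a': at 2
pos 27 'a': at 2 (via fail)
pos 28 'b': at 3
pos 29 'c': at 4
pos 30 'b': at 5
pos 31 'd': at 6  → match P0@[26:31]
pos 32 'a': at 1 (via fail)
pos 33 'a': at 2
pos 34 'd': at 10
pos 35 'c': at 11  → match P5@[34:35]
pos 36 'd': at 12
pos 37 'c': at 13  → match P2@[32:37],P5@[36:37]
pos 38 'c': at 19 (via fail)
pos 39 'c': at 20  → match P4@[36:39]

Matches: [[6,0],[7,5],[9,1],[12,5],[14,2],[14,5],[16,4],[19,5],[23,1],[31,0],[35,5],[37,2],[37,5],[39,4]]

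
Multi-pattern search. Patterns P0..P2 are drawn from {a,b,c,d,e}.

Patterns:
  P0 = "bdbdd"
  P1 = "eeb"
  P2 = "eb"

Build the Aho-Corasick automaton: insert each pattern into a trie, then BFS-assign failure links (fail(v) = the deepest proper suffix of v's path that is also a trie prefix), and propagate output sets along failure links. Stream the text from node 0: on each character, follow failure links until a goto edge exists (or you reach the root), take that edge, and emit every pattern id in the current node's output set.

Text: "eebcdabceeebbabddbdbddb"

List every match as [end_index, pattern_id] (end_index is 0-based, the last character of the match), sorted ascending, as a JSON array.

Build automaton:
Trie (insert patterns):
  0='ε' goto b→1 e→6
  1='b' goto d→2
  2='bd' goto b→3
  3='bdb' goto d→4
  4='bdbd' goto d→5
  5='bdbdd' goto ·  [P0 ends]
  6='e' goto b→9 e→7
  7='ee' goto b→8
  8='eeb' goto ·  [P1 ends]
  9='eb' goto ·  [P2 ends]

BFS fail/out derivation:
  fail(1) 'b': from fail(0)=0 chase 'b': 0 ⇒ 0;  out=∅∪out(0)=∅
  fail(6) 'e': from fail(0)=0 chase 'e': 0 ⇒ 0;  out=∅∪out(0)=∅
  fail(2) 'bd': from fail(1)=0 chase 'd': 0 ⇒ 0;  out=∅∪out(0)=∅
  fail(7) 'ee': from fail(6)=0 chase 'e': 0 ⇒ 6;  out=∅∪out(6)=∅
  fail(9) 'eb': from fail(6)=0 chase 'b': 0 ⇒ 1;  out={2}∪out(1)={2}
  fail(3) 'bdb': from fail(2)=0 chase 'b': 0 ⇒ 1;  out=∅∪out(1)=∅
  fail(8) 'eeb': from fail(7)=6 chase 'b': 6 ⇒ 9;  out={1}∪out(9)={1,2}
  fail(4) 'bdbd': from fail(3)=1 chase 'd': 1 ⇒ 2;  out=∅∪out(2)=∅
  fail(5) 'bdbdd': from fail(4)=2 chase 'd': 2→0 ⇒ 0;  out={0}∪out(0)={0}

Text stream:
pos 0 'e': at 6
pos 1 'e': at 7
pos 2 'b': at 8  → match P1@[0:2],P2@[1:2]
pos 3 'c': at 0 (via fail)
pos 4 'd': at 0
pos 5 'a': at 0
pos 6 'b': at 1
pos 7 'c': at 0 (via fail)
pos 8 'e': at 6
pos 9 'e': at 7
pos 10 'e': at 7 (via fail)
pos 11 'b': at 8  → match P1@[9:11],P2@[10:11]
pos 12 'b': at 1 (via fail)
pos 13 'a': at 0 (via fail)
pos 14 'b': at 1
pos 15 'd': at 2
pos 16 'd': at 0 (via fail)
pos 17 'b': at 1
pos 18 'd': at 2
pos 19 'b': at 3
pos 20 'd': at 4
pos 21 'd': at 5  → match P0@[17:21]
pos 22 'b': at 1 (via fail)

Matches: [[2,1],[2,2],[11,1],[11,2],[21,0]]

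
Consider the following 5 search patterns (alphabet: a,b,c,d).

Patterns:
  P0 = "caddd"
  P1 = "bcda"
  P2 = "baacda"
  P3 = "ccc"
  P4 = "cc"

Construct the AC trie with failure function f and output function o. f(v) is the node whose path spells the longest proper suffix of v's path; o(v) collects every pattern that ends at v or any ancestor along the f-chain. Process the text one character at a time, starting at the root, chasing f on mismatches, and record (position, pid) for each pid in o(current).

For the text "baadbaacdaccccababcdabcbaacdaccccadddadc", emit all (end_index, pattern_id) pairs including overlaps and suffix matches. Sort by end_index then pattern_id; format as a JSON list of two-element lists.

Build automaton:
Trie nodes:
  0='ε' goto b→6 c→1
  1='c' goto a→2 c→15
  2='ca' goto d→3
  3='cad' goto d→4
  4='cadd' goto d→5
  5='caddd' goto ·  [P0 ends]
  6='b' goto a→10 c→7
  7='bc' goto d→8
  8='bcd' goto a→9
  9='bcda' goto ·  [P1 ends]
  10='ba' goto a→11
  11='baa' goto c→12
  12='baac' goto d→13
  13='baacd' goto a→14
  14='baacda' goto ·  [P2 ends]
  15='cc' goto c→16  [P4 ends]
  16='ccc' goto ·  [P3 ends]

BFS fail/out derivation:
  fail(1) 'c': from fail(0)=0 chase 'c': 0 ⇒ 0;  out=∅∪out(0)=∅
  fail(6) 'b': from fail(0)=0 chase 'b': 0 ⇒ 0;  out=∅∪out(0)=∅
  fail(2) 'ca': from fail(1)=0 chase 'a': 0 ⇒ 0;  out=∅∪out(0)=∅
  fail(7) 'bc': from fail(6)=0 chase 'c': 0 ⇒ 1;  out=∅∪out(1)=∅
  fail(10) 'ba': from fail(6)=0 chase 'a': 0 ⇒ 0;  out=∅∪out(0)=∅
  fail(15) 'cc': from fail(1)=0 chase 'c': 0 ⇒ 1;  out={4}∪out(1)={4}
  fail(3) 'cad': from fail(2)=0 chase 'd': 0 ⇒ 0;  out=∅∪out(0)=∅
  fail(8) 'bcd': from fail(7)=1 chase 'd': 1→0 ⇒ 0;  out=∅∪out(0)=∅
  fail(11) 'baa': from fail(10)=0 chase 'a': 0 ⇒ 0;  out=∅∪out(0)=∅
  fail(16) 'ccc': from fail(15)=1 chase 'c': 1 ⇒ 15;  out={3}∪out(15)={3,4}
  fail(4) 'cadd': from fail(3)=0 chase 'd': 0 ⇒ 0;  out=∅∪out(0)=∅
  fail(9) 'bcda': from fail(8)=0 chase 'a': 0 ⇒ 0;  out={1}∪out(0)={1}
  fail(12) 'baac': from fail(11)=0 chase 'c': 0 ⇒ 1;  out=∅∪out(1)=∅
  fail(5) 'caddd': from fail(4)=0 chase 'd': 0 ⇒ 0;  out={0}∪out(0)={0}
  fail(13) 'baacd': from fail(12)=1 chase 'd': 1→0 ⇒ 0;  out=∅∪out(0)=∅
  fail(14) 'baacda': from fail(13)=0 chase 'a': 0 ⇒ 0;  out={2}∪out(0)={2}

Text stream:
i=0 'b': node 0→6
i=1 'a': node 6→10
i=2 'a': node 10→11
i=3 'd': node 11→0 (fail-walked)
i=4 'b': node 0→6
i=5 'a': node 6→10
i=6 'a': node 10→11
i=7 'c': node 11→12
i=8 'd': node 12→13
i=9 'a': node 13→14  → match P2@[4:9]
i=10 'c': node 14→1 (fail-walked)
i=11 'c': node 1→15  → match P4@[10:11]
i=12 'c': node 15→16  → match P3@[10:12],P4@[11:12]
i=13 'c': node 16→16 (fail-walked)  → match P3@[11:13],P4@[12:13]
i=14 'a': node 16→2 (fail-walked)
i=15 'b': node 2→6 (fail-walked)
i=16 'a': node 6→10
i=17 'b': node 10→6 (fail-walked)
i=18 'c': node 6→7
i=19 'd': node 7→8
i=20 'a': node 8→9  → match P1@[17:20]
i=21 'b': node 9→6 (fail-walked)
i=22 'c': node 6→7
i=23 'b': node 7→6 (fail-walked)
i=24 'a': node 6→10
i=25 'a': node 10→11
i=26 'c': node 11→12
i=27 'd': node 12→13
i=28 'a': node 13→14  → match P2@[23:28]
i=29 'c': node 14→1 (fail-walked)
i=30 'c': node 1→15  → match P4@[29:30]
i=31 'c': node 15→16  → match P3@[29:31],P4@[30:31]
i=32 'c': node 16→16 (fail-walked)  → match P3@[30:32],P4@[31:32]
i=33 'a': node 16→2 (fail-walked)
i=34 'd': node 2→3
i=35 'd': node 3→4
i=36 'd': node 4→5  → match P0@[32:36]
i=37 'a': node 5→0 (fail-walked)
i=38 'd': node 0→0
i=39 'c': node 0→1

Matches: [[9,2],[11,4],[12,3],[12,4],[13,3],[13,4],[20,1],[28,2],[30,4],[31,3],[31,4],[32,3],[32,4],[36,0]]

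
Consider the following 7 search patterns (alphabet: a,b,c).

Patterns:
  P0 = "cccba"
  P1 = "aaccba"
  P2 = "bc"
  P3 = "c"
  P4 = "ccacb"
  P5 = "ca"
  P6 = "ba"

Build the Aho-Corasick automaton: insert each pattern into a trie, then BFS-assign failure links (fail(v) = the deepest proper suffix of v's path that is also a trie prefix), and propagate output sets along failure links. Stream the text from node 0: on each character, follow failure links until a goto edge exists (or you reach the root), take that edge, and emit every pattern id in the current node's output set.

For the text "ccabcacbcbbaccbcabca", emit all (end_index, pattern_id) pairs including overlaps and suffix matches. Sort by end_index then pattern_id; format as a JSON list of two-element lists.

Build:
Trie (insert patterns):
  0='ε' goto a→6 b→12 c→1
  1='c' goto a→17 c→2  [P3 ends]
  2='cc' goto a→14 c→3
  3='ccc' goto b→4
  4='cccb' goto a→5
  5='cccba' goto ·  [P0 ends]
  6='a' goto a→7
  7='aa' goto c→8
  8='aac' goto c→9
  9='aacc' goto b→10
  10='aaccb' goto a→11
  11='aaccba' goto ·  [P1 ends]
  12='b' goto a→18 c→13
  13='bc' goto ·  [P2 ends]
  14='cca' goto c→15
  15='ccac' goto b→16
  16='ccacb' goto ·  [P4 ends]
  17='ca' goto ·  [P5 ends]
  18='ba' goto ·  [P6 ends]

Failure links (BFS by depth):
  fail(1) 'c': from fail(0)=0 chase 'c': 0 ⇒ 0;  out={3}∪out(0)={3}
  fail(6) 'a': from fail(0)=0 chase 'a': 0 ⇒ 0;  out=∅∪out(0)=∅
  fail(12) 'b': from fail(0)=0 chase 'b': 0 ⇒ 0;  out=∅∪out(0)=∅
  fail(2) 'cc': from fail(1)=0 chase 'c': 0 ⇒ 1;  out=∅∪out(1)={3}
  fail(7) 'aa': from fail(6)=0 chase 'a': 0 ⇒ 6;  out=∅∪out(6)=∅
  fail(13) 'bc': from fail(12)=0 chase 'c': 0 ⇒ 1;  out={2}∪out(1)={2,3}
  fail(17) 'ca': from fail(1)=0 chase 'a': 0 ⇒ 6;  out={5}∪out(6)={5}
  fail(18) 'ba': from fail(12)=0 chase 'a': 0 ⇒ 6;  out={6}∪out(6)={6}
  fail(3) 'ccc': from fail(2)=1 chase 'c': 1 ⇒ 2;  out=∅∪out(2)={3}
  fail(8) 'aac': from fail(7)=6 chase 'c': 6→0 ⇒ 1;  out=∅∪out(1)={3}
  fail(14) 'cca': from fail(2)=1 chase 'a': 1 ⇒ 17;  out=∅∪out(17)={5}
  fail(4) 'cccb': from fail(3)=2 chase 'b': 2→1→0 ⇒ 12;  out=∅∪out(12)=∅
  fail(9) 'aacc': from fail(8)=1 chase 'c': 1 ⇒ 2;  out=∅∪out(2)={3}
  fail(15) 'ccac': from fail(14)=17 chase 'c': 17→6→0 ⇒ 1;  out=∅∪out(1)={3}
  fail(5) 'cccba': from fail(4)=12 chase 'a': 12 ⇒ 18;  out={0}∪out(18)={0,6}
  fail(10) 'aaccb': from fail(9)=2 chase 'b': 2→1→0 ⇒ 12;  out=∅∪out(12)=∅
  fail(16) 'ccacb': from fail(15)=1 chase 'b': 1→0 ⇒ 12;  out={4}∪out(12)={4}
  fail(11) 'aaccba': from fail(10)=12 chase 'a': 12 ⇒ 18;  out={1}∪out(18)={1,6}

Scan:
i=0 'c': node 0→1  → match P3@[0:0]
i=1 'c': node 1→2  → match P3@[1:1]
i=2 'a': node 2→14  → match P5@[1:2]
i=3 'b': node 14→12 ·f
i=4 'c': node 12→13  → match P2@[3:4],P3@[4:4]
i=5 'a': node 13→17 ·f  → match P5@[4:5]
i=6 'c': node 17→1 ·f  → match P3@[6:6]
i=7 'b': node 1→12 ·f
i=8 'c': node 12→13  → match P2@[7:8],P3@[8:8]
i=9 'b': node 13→12 ·f
i=10 'b': node 12→12 ·f
i=11 'a': node 12→18  → match P6@[10:11]
i=12 'c': node 18→1 ·f  → match P3@[12:12]
i=13 'c': node 1→2  → match P3@[13:13]
i=14 'b': node 2→12 ·f
i=15 'c': node 12→13  → match P2@[14:15],P3@[15:15]
i=16 'a': node 13→17 ·f  → match P5@[15:16]
i=17 'b': node 17→12 ·f
i=18 'c': node 12→13  → match P2@[17:18],P3@[18:18]
i=19 'a': node 13→17 ·f  → match P5@[18:19]

All matches (sorted): [[0,3],[1,3],[2,5],[4,2],[4,3],[5,5],[6,3],[8,2],[8,3],[11,6],[12,3],[13,3],[15,2],[15,3],[16,5],[18,2],[18,3],[19,5]]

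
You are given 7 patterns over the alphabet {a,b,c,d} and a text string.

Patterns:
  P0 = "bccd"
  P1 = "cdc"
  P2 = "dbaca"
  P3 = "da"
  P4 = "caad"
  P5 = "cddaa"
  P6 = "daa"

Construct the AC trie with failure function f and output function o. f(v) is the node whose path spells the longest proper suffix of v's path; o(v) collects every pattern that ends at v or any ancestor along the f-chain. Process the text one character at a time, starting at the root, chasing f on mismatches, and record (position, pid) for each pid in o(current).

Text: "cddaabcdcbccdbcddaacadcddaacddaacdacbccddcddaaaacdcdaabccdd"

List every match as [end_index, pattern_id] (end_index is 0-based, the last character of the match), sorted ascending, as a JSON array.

Build:
Trie (insert patterns):
  n0 'ε': b→1 c→5 d→8
  n1 'b': c→2
  n2 'bc': c→3
  n3 'bcc': d→4
  n4 'bccd': ·  [P0 ends]
  n5 'c': a→14 d→6
  n6 'cd': c→7 d→17
  n7 'cdc': ·  [P1 ends]
  n8 'd': a→13 b→9
  n9 'db': a→10
  n10 'dba': c→11
  n11 'dbac': a→12
  n12 'dbaca': ·  [P2 ends]
  n13 'da': a→20  [P3 ends]
  n14 'ca': a→15
  n15 'caa': d→16
  n16 'caad': ·  [P4 ends]
  n17 'cdd': a→18
  n18 'cdda': a→19
  n19 'cddaa': ·  [P5 ends]
  n20 'daa': ·  [P6 ends]

BFS fail/out derivation:
  n1('b'): parent n0 fail=0; on 'b' 0 → fail=0;  out ∅∪∅=∅
  n5('c'): parent n0 fail=0; on 'c' 0 → fail=0;  out ∅∪∅=∅
  n8('d'): parent n0 fail=0; on 'd' 0 → fail=0;  out ∅∪∅=∅
  n2('bc'): parent n1 fail=0; on 'c' 0 → fail=5;  out ∅∪∅=∅
  n6('cd'): parent n5 fail=0; on 'd' 0 → fail=8;  out ∅∪∅=∅
  n9('db'): parent n8 fail=0; on 'b' 0 → fail=1;  out ∅∪∅=∅
  n13('da'): parent n8 fail=0; on 'a' 0 → fail=0;  out {3}∪∅={3}
  n14('ca'): parent n5 fail=0; on 'a' 0 → fail=0;  out ∅∪∅=∅
  n3('bcc'): parent n2 fail=5; on 'c' 5→0 → fail=5;  out ∅∪∅=∅
  n7('cdc'): parent n6 fail=8; on 'c' 8→0 → fail=5;  out {1}∪∅={1}
  n10('dba'): parent n9 fail=1; on 'a' 1→0 → fail=0;  out ∅∪∅=∅
  n15('caa'): parent n14 fail=0; on 'a' 0 → fail=0;  out ∅∪∅=∅
  n17('cdd'): parent n6 fail=8; on 'd' 8→0 → fail=8;  out ∅∪∅=∅
  n20('daa'): parent n13 fail=0; on 'a' 0 → fail=0;  out {6}∪∅={6}
  n4('bccd'): parent n3 fail=5; on 'd' 5 → fail=6;  out {0}∪∅={0}
  n11('dbac'): parent n10 fail=0; on 'c' 0 → fail=5;  out ∅∪∅=∅
  n16('caad'): parent n15 fail=0; on 'd' 0 → fail=8;  out {4}∪∅={4}
  n18('cdda'): parent n17 fail=8; on 'a' 8 → fail=13;  out ∅∪{3}={3}
  n12('dbaca'): parent n11 fail=5; on 'a' 5 → fail=14;  out {2}∪∅={2}
  n19('cddaa'): parent n18 fail=13; on 'a' 13 → fail=20;  out {5}∪{6}={5,6}

Text stream:
[0] read 'c'  n0⇒n5
[1] read 'd'  n5⇒n6
[2] read 'd'  n6⇒n17
[3] read 'a'  n17⇒n18  emit P3@[2:3]
[4] read 'a'  n18⇒n19  emit P5@[0:4],P6@[2:4]
[5] read 'b'  n19⇒n1 ·f
[6] read 'c'  n1⇒n2
[7] read 'd'  n2⇒n6 ·f
[8] read 'c'  n6⇒n7  emit P1@[6:8]
[9] read 'b'  n7⇒n1 ·f
[10] read 'c'  n1⇒n2
[11] read 'c'  n2⇒n3
[12] read 'd'  n3⇒n4  emit P0@[9:12]
[13] read 'b'  n4⇒n9 ·f
[14] read 'c'  n9⇒n2 ·f
[15] read 'd'  n2⇒n6 ·f
[16] read 'd'  n6⇒n17
[17] read 'a'  n17⇒n18  emit P3@[16:17]
[18] read 'a'  n18⇒n19  emit P5@[14:18],P6@[16:18]
[19] read 'c'  n19⇒n5 ·f
[20] read 'a'  n5⇒n14
[21] read 'd'  n14⇒n8 ·f
[22] read 'c'  n8⇒n5 ·f
[23] read 'd'  n5⇒n6
[24] read 'd'  n6⇒n17
[25] read 'a'  n17⇒n18  emit P3@[24:25]
[26] read 'a'  n18⇒n19  emit P5@[22:26],P6@[24:26]
[27] read 'c'  n19⇒n5 ·f
[28] read 'd'  n5⇒n6
[29] read 'd'  n6⇒n17
[30] read 'a'  n17⇒n18  emit P3@[29:30]
[31] read 'a'  n18⇒n19  emit P5@[27:31],P6@[29:31]
[32] read 'c'  n19⇒n5 ·f
[33] read 'd'  n5⇒n6
[34] read 'a'  n6⇒n13 ·f  emit P3@[33:34]
[35] read 'c'  n13⇒n5 ·f
[36] read 'b'  n5⇒n1 ·f
[37] read 'c'  n1⇒n2
[38] read 'c'  n2⇒n3
[39] read 'd'  n3⇒n4  emit P0@[36:39]
[40] read 'd'  n4⇒n17 ·f
[41] read 'c'  n17⇒n5 ·f
[42] read 'd'  n5⇒n6
[43] read 'd'  n6⇒n17
[44] read 'a'  n17⇒n18  emit P3@[43:44]
[45] read 'a'  n18⇒n19  emit P5@[41:45],P6@[43:45]
[46] read 'a'  n19⇒n0 ·f
[47] read 'a'  n0⇒n0
[48] read 'c'  n0⇒n5
[49] read 'd'  n5⇒n6
[50] read 'c'  n6⇒n7  emit P1@[48:50]
[51] read 'd'  n7⇒n6 ·f
[52] read 'a'  n6⇒n13 ·f  emit P3@[51:52]
[53] read 'a'  n13⇒n20  emit P6@[51:53]
[54] read 'b'  n20⇒n1 ·f
[55] read 'c'  n1⇒n2
[56] read 'c'  n2⇒n3
[57] read 'd'  n3⇒n4  emit P0@[54:57]
[58] read 'd'  n4⇒n17 ·f

Matches: [[3,3],[4,5],[4,6],[8,1],[12,0],[17,3],[18,5],[18,6],[25,3],[26,5],[26,6],[30,3],[31,5],[31,6],[34,3],[39,0],[44,3],[45,5],[45,6],[50,1],[52,3],[53,6],[57,0]]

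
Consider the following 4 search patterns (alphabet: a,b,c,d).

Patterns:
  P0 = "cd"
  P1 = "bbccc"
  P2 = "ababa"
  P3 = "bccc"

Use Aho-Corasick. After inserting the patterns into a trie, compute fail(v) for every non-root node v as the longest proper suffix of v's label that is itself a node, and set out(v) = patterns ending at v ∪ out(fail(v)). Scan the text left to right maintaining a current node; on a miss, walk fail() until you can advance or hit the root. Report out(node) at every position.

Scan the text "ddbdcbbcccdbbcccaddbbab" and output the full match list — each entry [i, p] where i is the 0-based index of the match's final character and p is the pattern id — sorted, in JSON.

Build automaton:
Trie nodes:
  0='ε' goto a→8 b→3 c→1
  1='c' goto d→2
  2='cd' goto ·  ←P0
  3='b' goto b→4 c→13
  4='bb' goto c→5
  5='bbc' goto c→6
  6='bbcc' goto c→7
  7='bbccc' goto ·  ←P1
  8='a' goto b→9
  9='ab' goto a→10
  10='aba' goto b→11
  11='abab' goto a→12
  12='ababa' goto ·  ←P2
  13='bc' goto c→14
  14='bcc' goto c→15
  15='bccc' goto ·  ←P3

Failure links (BFS by depth):
  n1('c'): parent n0 fail=0; on 'c' 0 → fail=0;  out ∅∪∅=∅
  n3('b'): parent n0 fail=0; on 'b' 0 → fail=0;  out ∅∪∅=∅
  n8('a'): parent n0 fail=0; on 'a' 0 → fail=0;  out ∅∪∅=∅
  n2('cd'): parent n1 fail=0; on 'd' 0 → fail=0;  out {0}∪∅={0}
  n4('bb'): parent n3 fail=0; on 'b' 0 → fail=3;  out ∅∪∅=∅
  n9('ab'): parent n8 fail=0; on 'b' 0 → fail=3;  out ∅∪∅=∅
  n13('bc'): parent n3 fail=0; on 'c' 0 → fail=1;  out ∅∪∅=∅
  n5('bbc'): parent n4 fail=3; on 'c' 3 → fail=13;  out ∅∪∅=∅
  n10('aba'): parent n9 fail=3; on 'a' 3→0 → fail=8;  out ∅∪∅=∅
  n14('bcc'): parent n13 fail=1; on 'c' 1→0 → fail=1;  out ∅∪∅=∅
  n6('bbcc'): parent n5 fail=13; on 'c' 13 → fail=14;  out ∅∪∅=∅
  n11('abab'): parent n10 fail=8; on 'b' 8 → fail=9;  out ∅∪∅=∅
  n15('bccc'): parent n14 fail=1; on 'c' 1→0 → fail=1;  out {3}∪∅={3}
  n7('bbccc'): parent n6 fail=14; on 'c' 14 → fail=15;  out {1}∪{3}={1,3}
  n12('ababa'): parent n11 fail=9; on 'a' 9 → fail=10;  out {2}∪∅={2}

Text stream:
i=0 'd': node 0→0
i=1 'd': node 0→0
i=2 'b': node 0→3
i=3 'd': node 3→0 (via fail)
i=4 'c': node 0→1
i=5 'b': node 1→3 (via fail)
i=6 'b': node 3→4
i=7 'c': node 4→5
i=8 'c': node 5→6
i=9 'c': node 6→7  emit P1@[5:9],P3@[6:9]
i=10 'd': node 7→2 (via fail)  emit P0@[9:10]
i=11 'b': node 2→3 (via fail)
i=12 'b': node 3→4
i=13 'c': node 4→5
i=14 'c': node 5→6
i=15 'c': node 6→7  emit P1@[11:15],P3@[12:15]
i=16 'a': node 7→8 (via fail)
i=17 'd': node 8→0 (via fail)
i=18 'd': node 0→0
i=19 'b': node 0→3
i=20 'b': node 3→4
i=21 'a': node 4→8 (via fail)
i=22 'b': node 8→9

Matches: [[9,1],[9,3],[10,0],[15,1],[15,3]]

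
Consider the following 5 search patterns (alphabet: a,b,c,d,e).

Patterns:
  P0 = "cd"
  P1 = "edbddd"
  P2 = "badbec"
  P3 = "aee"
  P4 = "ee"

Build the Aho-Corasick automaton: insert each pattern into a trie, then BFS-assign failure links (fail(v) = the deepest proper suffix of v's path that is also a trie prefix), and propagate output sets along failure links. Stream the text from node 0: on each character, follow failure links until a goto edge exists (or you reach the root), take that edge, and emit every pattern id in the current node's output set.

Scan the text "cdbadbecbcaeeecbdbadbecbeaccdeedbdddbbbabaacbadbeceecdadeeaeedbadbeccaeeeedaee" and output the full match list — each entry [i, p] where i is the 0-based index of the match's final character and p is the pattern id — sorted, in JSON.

Build automaton:
Trie nodes:
  n0 'ε': a→15 b→9 c→1 e→3
  n1 'c': d→2
  n2 'cd': ·  ←P0
  n3 'e': d→4 e→18
  n4 'ed': b→5
  n5 'edb': d→6
  n6 'edbd': d→7
  n7 'edbdd': d→8
  n8 'edbddd': ·  ←P1
  n9 'b': a→10
  n10 'ba': d→11
  n11 'bad': b→12
  n12 'badb': e→13
  n13 'badbe': c→14
  n14 'badbec': ·  ←P2
  n15 'a': e→16
  n16 'ae': e→17
  n17 'aee': ·  ←P3
  n18 'ee': ·  ←P4

Failure links (BFS by depth):
  n1('c'): parent n0 fail=0; on 'c' 0 → fail=0;  out ∅∪∅=∅
  n3('e'): parent n0 fail=0; on 'e' 0 → fail=0;  out ∅∪∅=∅
  n9('b'): parent n0 fail=0; on 'b' 0 → fail=0;  out ∅∪∅=∅
  n15('a'): parent n0 fail=0; on 'a' 0 → fail=0;  out ∅∪∅=∅
  n2('cd'): parent n1 fail=0; on 'd' 0 → fail=0;  out {0}∪∅={0}
  n4('ed'): parent n3 fail=0; on 'd' 0 → fail=0;  out ∅∪∅=∅
  n10('ba'): parent n9 fail=0; on 'a' 0 → fail=15;  out ∅∪∅=∅
  n16('ae'): parent n15 fail=0; on 'e' 0 → fail=3;  out ∅∪∅=∅
  n18('ee'): parent n3 fail=0; on 'e' 0 → fail=3;  out {4}∪∅={4}
  n5('edb'): parent n4 fail=0; on 'b' 0 → fail=9;  out ∅∪∅=∅
  n11('bad'): parent n10 fail=15; on 'd' 15→0 → fail=0;  out ∅∪∅=∅
  n17('aee'): parent n16 fail=3; on 'e' 3 → fail=18;  out {3}∪{4}={3,4}
  n6('edbd'): parent n5 fail=9; on 'd' 9→0 → fail=0;  out ∅∪∅=∅
  n12('badb'): parent n11 fail=0; on 'b' 0 → fail=9;  out ∅∪∅=∅
  n7('edbdd'): parent n6 fail=0; on 'd' 0 → fail=0;  out ∅∪∅=∅
  n13('badbe'): parent n12 fail=9; on 'e' 9→0 → fail=3;  out ∅∪∅=∅
  n8('edbddd'): parent n7 fail=0; on 'd' 0 → fail=0;  out {1}∪∅={1}
  n14('badbec'): parent n13 fail=3; on 'c' 3→0 → fail=1;  out {2}∪∅={2}

Scan:
[0] read 'c'  n0⇒n1
[1] read 'd'  n1⇒n2  → match P0@[0:1]
[2] read 'b'  n2⇒n9 ·f
[3] read 'a'  n9⇒n10
[4] read 'd'  n10⇒n11
[5] read 'b'  n11⇒n12
[6] read 'e'  n12⇒n13
[7] read 'c'  n13⇒n14  → match P2@[2:7]
[8] read 'b'  n14⇒n9 ·f
[9] read 'c'  n9⇒n1 ·f
[10] read 'a'  n1⇒n15 ·f
[11] read 'e'  n15⇒n16
[12] read 'e'  n16⇒n17  → match P3@[10:12],P4@[11:12]
[13] read 'e'  n17⇒n18 ·f  → match P4@[12:13]
[14] read 'c'  n18⇒n1 ·f
[15] read 'b'  n1⇒n9 ·f
[16] read 'd'  n9⇒n0 ·f
[17] read 'b'  n0⇒n9
[18] read 'a'  n9⇒n10
[19] read 'd'  n10⇒n11
[20] read 'b'  n11⇒n12
[21] read 'e'  n12⇒n13
[22] read 'c'  n13⇒n14  → match P2@[17:22]
[23] read 'b'  n14⇒n9 ·f
[24] read 'e'  n9⇒n3 ·f
[25] read 'a'  n3⇒n15 ·f
[26] read 'c'  n15⇒n1 ·f
[27] read 'c'  n1⇒n1 ·f
[28] read 'd'  n1⇒n2  → match P0@[27:28]
[29] read 'e'  n2⇒n3 ·f
[30] read 'e'  n3⇒n18  → match P4@[29:30]
[31] read 'd'  n18⇒n4 ·f
[32] read 'b'  n4⇒n5
[33] read 'd'  n5⇒n6
[34] read 'd'  n6⇒n7
[35] read 'd'  n7⇒n8  → match P1@[30:35]
[36] read 'b'  n8⇒n9 ·f
[37] read 'b'  n9⇒n9 ·f
[38] read 'b'  n9⇒n9 ·f
[39] read 'a'  n9⇒n10
[40] read 'b'  n10⇒n9 ·f
[41] read 'a'  n9⇒n10
[42] read 'a'  n10⇒n15 ·f
[43] read 'c'  n15⇒n1 ·f
[44] read 'b'  n1⇒n9 ·f
[45] read 'a'  n9⇒n10
[46] read 'd'  n10⇒n11
[47] read 'b'  n11⇒n12
[48] read 'e'  n12⇒n13
[49] read 'c'  n13⇒n14  → match P2@[44:49]
[50] read 'e'  n14⇒n3 ·f
[51] read 'e'  n3⇒n18  → match P4@[50:51]
[52] read 'c'  n18⇒n1 ·f
[53] read 'd'  n1⇒n2  → match P0@[52:53]
[54] read 'a'  n2⇒n15 ·f
[55] read 'd'  n15⇒n0 ·f
[56] read 'e'  n0⇒n3
[57] read 'e'  n3⇒n18  → match P4@[56:57]
[58] read 'a'  n18⇒n15 ·f
[59] read 'e'  n15⇒n16
[60] read 'e'  n16⇒n17  → match P3@[58:60],P4@[59:60]
[61] read 'd'  n17⇒n4 ·f
[62] read 'b'  n4⇒n5
[63] read 'a'  n5⇒n10 ·f
[64] read 'd'  n10⇒n11
[65] read 'b'  n11⇒n12
[66] read 'e'  n12⇒n13
[67] read 'c'  n13⇒n14  → match P2@[62:67]
[68] read 'c'  n14⇒n1 ·f
[69] read 'a'  n1⇒n15 ·f
[70] read 'e'  n15⇒n16
[71] read 'e'  n16⇒n17  → match P3@[69:71],P4@[70:71]
[72] read 'e'  n17⇒n18 ·f  → match P4@[71:72]
[73] read 'e'  n18⇒n18 ·f  → match P4@[72:73]
[74] read 'd'  n18⇒n4 ·f
[75] read 'a'  n4⇒n15 ·f
[76] read 'e'  n15⇒n16
[77] read 'e'  n16⇒n17  → match P3@[75:77],P4@[76:77]

Result: [[1,0],[7,2],[12,3],[12,4],[13,4],[22,2],[28,0],[30,4],[35,1],[49,2],[51,4],[53,0],[57,4],[60,3],[60,4],[67,2],[71,3],[71,4],[72,4],[73,4],[77,3],[77,4]]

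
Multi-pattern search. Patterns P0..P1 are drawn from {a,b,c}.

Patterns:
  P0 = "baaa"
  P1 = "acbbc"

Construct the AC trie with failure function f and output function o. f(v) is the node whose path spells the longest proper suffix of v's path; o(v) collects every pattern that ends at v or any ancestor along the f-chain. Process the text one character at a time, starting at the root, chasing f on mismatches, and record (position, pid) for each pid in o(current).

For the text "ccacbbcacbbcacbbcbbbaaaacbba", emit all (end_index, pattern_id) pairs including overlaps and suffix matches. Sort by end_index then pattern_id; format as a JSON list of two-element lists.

Build:
Trie (insert patterns):
  0='ε' goto a→5 b→1
  1='b' goto a→2
  2='ba' goto a→3
  3='baa' goto a→4
  4='baaa' goto ·  [P0 ends]
  5='a' goto c→6
  6='ac' goto b→7
  7='acb' goto b→8
  8='acbb' goto c→9
  9='acbbc' goto ·  [P1 ends]

BFS fail/out derivation:
  fail(1) 'b': from fail(0)=0 chase 'b': 0 ⇒ 0;  out=∅∪out(0)=∅
  fail(5) 'a': from fail(0)=0 chase 'a': 0 ⇒ 0;  out=∅∪out(0)=∅
  fail(2) 'ba': from fail(1)=0 chase 'a': 0 ⇒ 5;  out=∅∪out(5)=∅
  fail(6) 'ac': from fail(5)=0 chase 'c': 0 ⇒ 0;  out=∅∪out(0)=∅
  fail(3) 'baa': from fail(2)=5 chase 'a': 5→0 ⇒ 5;  out=∅∪out(5)=∅
  fail(7) 'acb': from fail(6)=0 chase 'b': 0 ⇒ 1;  out=∅∪out(1)=∅
  fail(4) 'baaa': from fail(3)=5 chase 'a': 5→0 ⇒ 5;  out={0}∪out(5)={0}
  fail(8) 'acbb': from fail(7)=1 chase 'b': 1→0 ⇒ 1;  out=∅∪out(1)=∅
  fail(9) 'acbbc': from fail(8)=1 chase 'c': 1→0 ⇒ 0;  out={1}∪out(0)={1}

Scan:
i=0 'c': node 0→0
i=1 'c': node 0→0
i=2 'a': node 0→5
i=3 'c': node 5→6
i=4 'b': node 6→7
i=5 'b': node 7→8
i=6 'c': node 8→9  → match P1@[2:6]
i=7 'a': node 9→5 ·f
i=8 'c': node 5→6
i=9 'b': node 6→7
i=10 'b': node 7→8
i=11 'c': node 8→9  → match P1@[7:11]
i=12 'a': node 9→5 ·f
i=13 'c': node 5→6
i=14 'b': node 6→7
i=15 'b': node 7→8
i=16 'c': node 8→9  → match P1@[12:16]
i=17 'b': node 9→1 ·f
i=18 'b': node 1→1 ·f
i=19 'b': node 1→1 ·f
i=20 'a': node 1→2
i=21 'a': node 2→3
i=22 'a': node 3→4  → match P0@[19:22]
i=23 'a': node 4→5 ·f
i=24 'c': node 5→6
i=25 'b': node 6→7
i=26 'b': node 7→8
i=27 'a': node 8→2 ·f

Result: [[6,1],[11,1],[16,1],[22,0]]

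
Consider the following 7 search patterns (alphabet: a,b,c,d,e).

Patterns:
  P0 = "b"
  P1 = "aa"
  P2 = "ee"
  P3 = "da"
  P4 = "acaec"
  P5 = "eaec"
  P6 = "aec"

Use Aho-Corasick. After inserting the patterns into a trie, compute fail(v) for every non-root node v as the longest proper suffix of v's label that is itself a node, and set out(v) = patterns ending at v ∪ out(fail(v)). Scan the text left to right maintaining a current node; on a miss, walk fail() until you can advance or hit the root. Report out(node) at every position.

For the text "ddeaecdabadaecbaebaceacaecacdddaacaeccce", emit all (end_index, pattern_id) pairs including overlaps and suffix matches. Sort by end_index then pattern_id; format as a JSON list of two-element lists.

Build automaton:
Trie (insert patterns):
  n0 'ε': a→2 b→1 d→6 e→4
  n1 'b': ·  ←P0
  n2 'a': a→3 c→8 e→15
  n3 'aa': ·  ←P1
  n4 'e': a→12 e→5
  n5 'ee': ·  ←P2
  n6 'd': a→7
  n7 'da': ·  ←P3
  n8 'ac': a→9
  n9 'aca': e→10
  n10 'acae': c→11
  n11 'acaec': ·  ←P4
  n12 'ea': e→13
  n13 'eae': c→14
  n14 'eaec': ·  ←P5
  n15 'ae': c→16
  n16 'aec': ·  ←P6

BFS fail/out derivation:
  fail(1) 'b': from fail(0)=0 chase 'b': 0 ⇒ 0;  out={0}∪out(0)={0}
  fail(2) 'a': from fail(0)=0 chase 'a': 0 ⇒ 0;  out=∅∪out(0)=∅
  fail(4) 'e': from fail(0)=0 chase 'e': 0 ⇒ 0;  out=∅∪out(0)=∅
  fail(6) 'd': from fail(0)=0 chase 'd': 0 ⇒ 0;  out=∅∪out(0)=∅
  fail(3) 'aa': from fail(2)=0 chase 'a': 0 ⇒ 2;  out={1}∪out(2)={1}
  fail(5) 'ee': from fail(4)=0 chase 'e': 0 ⇒ 4;  out={2}∪out(4)={2}
  fail(7) 'da': from fail(6)=0 chase 'a': 0 ⇒ 2;  out={3}∪out(2)={3}
  fail(8) 'ac': from fail(2)=0 chase 'c': 0 ⇒ 0;  out=∅∪out(0)=∅
  fail(12) 'ea': from fail(4)=0 chase 'a': 0 ⇒ 2;  out=∅∪out(2)=∅
  fail(15) 'ae': from fail(2)=0 chase 'e': 0 ⇒ 4;  out=∅∪out(4)=∅
  fail(9) 'aca': from fail(8)=0 chase 'a': 0 ⇒ 2;  out=∅∪out(2)=∅
  fail(13) 'eae': from fail(12)=2 chase 'e': 2 ⇒ 15;  out=∅∪out(15)=∅
  fail(16) 'aec': from fail(15)=4 chase 'c': 4→0 ⇒ 0;  out={6}∪out(0)={6}
  fail(10) 'acae': from fail(9)=2 chase 'e': 2 ⇒ 15;  out=∅∪out(15)=∅
  fail(14) 'eaec': from fail(13)=15 chase 'c': 15 ⇒ 16;  out={5}∪out(16)={5,6}
  fail(11) 'acaec': from fail(10)=15 chase 'c': 15 ⇒ 16;  out={4}∪out(16)={4,6}

Run:
i=0 'd': node 0→6
i=1 'd': node 6→6 (via fail)
i=2 'e': node 6→4 (via fail)
i=3 'a': node 4→12
i=4 'e': node 12→13
i=5 'c': node 13→14  emit P5@[2:5],P6@[3:5]
i=6 'd': node 14→6 (via fail)
i=7 'a': node 6→7  emit P3@[6:7]
i=8 'b': node 7→1 (via fail)  emit P0@[8:8]
i=9 'a': node 1→2 (via fail)
i=10 'd': node 2→6 (via fail)
i=11 'a': node 6→7  emit P3@[10:11]
i=12 'e': node 7→15 (via fail)
i=13 'c': node 15→16  emit P6@[11:13]
i=14 'b': node 16→1 (via fail)  emit P0@[14:14]
i=15 'a': node 1→2 (via fail)
i=16 'e': node 2→15
i=17 'b': node 15→1 (via fail)  emit P0@[17:17]
i=18 'a': node 1→2 (via fail)
i=19 'c': node 2→8
i=20 'e': node 8→4 (via fail)
i=21 'a': node 4→12
i=22 'c': node 12→8 (via fail)
i=23 'a': node 8→9
i=24 'e': node 9→10
i=25 'c': node 10→11  emit P4@[21:25],P6@[23:25]
i=26 'a': node 11→2 (via fail)
i=27 'c': node 2→8
i=28 'd': node 8→6 (via fail)
i=29 'd': node 6→6 (via fail)
i=30 'd': node 6→6 (via fail)
i=31 'a': node 6→7  emit P3@[30:31]
i=32 'a': node 7→3 (via fail)  emit P1@[31:32]
i=33 'c': node 3→8 (via fail)
i=34 'a': node 8→9
i=35 'e': node 9→10
i=36 'c': node 10→11  emit P4@[32:36],P6@[34:36]
i=37 'c': node 11→0 (via fail)
i=38 'c': node 0→0
i=39 'e': node 0→4

Matches: [[5,5],[5,6],[7,3],[8,0],[11,3],[13,6],[14,0],[17,0],[25,4],[25,6],[31,3],[32,1],[36,4],[36,6]]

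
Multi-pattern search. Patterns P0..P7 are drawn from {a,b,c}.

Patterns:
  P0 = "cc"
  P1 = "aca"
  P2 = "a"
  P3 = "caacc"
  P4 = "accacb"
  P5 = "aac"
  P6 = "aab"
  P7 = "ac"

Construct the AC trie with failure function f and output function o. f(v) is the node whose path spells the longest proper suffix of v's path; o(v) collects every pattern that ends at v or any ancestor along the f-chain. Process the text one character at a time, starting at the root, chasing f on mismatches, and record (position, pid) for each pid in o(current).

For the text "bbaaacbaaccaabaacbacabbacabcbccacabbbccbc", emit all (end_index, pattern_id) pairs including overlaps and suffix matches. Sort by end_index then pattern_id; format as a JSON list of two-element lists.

Construct AC machine:
Trie (insert patterns):
  0='ε' goto a→3 c→1
  1='c' goto a→6 c→2
  2='cc' goto ·  ←P0
  3='a' goto a→14 c→4  ←P2
  4='ac' goto a→5 c→10  ←P7
  5='aca' goto ·  ←P1
  6='ca' goto a→7
  7='caa' goto c→8
  8='caac' goto c→9
  9='caacc' goto ·  ←P3
  10='acc' goto a→11
  11='acca' goto c→12
  12='accac' goto b→13
  13='accacb' goto ·  ←P4
  14='aa' goto b→16 c→15
  15='aac' goto ·  ←P5
  16='aab' goto ·  ←P6

BFS fail/out derivation:
  n1('c'): parent n0 fail=0; on 'c' 0 → fail=0;  out ∅∪∅=∅
  n3('a'): parent n0 fail=0; on 'a' 0 → fail=0;  out {2}∪∅={2}
  n2('cc'): parent n1 fail=0; on 'c' 0 → fail=1;  out {0}∪∅={0}
  n4('ac'): parent n3 fail=0; on 'c' 0 → fail=1;  out {7}∪∅={7}
  n6('ca'): parent n1 fail=0; on 'a' 0 → fail=3;  out ∅∪{2}={2}
  n14('aa'): parent n3 fail=0; on 'a' 0 → fail=3;  out ∅∪{2}={2}
  n5('aca'): parent n4 fail=1; on 'a' 1 → fail=6;  out {1}∪{2}={1,2}
  n7('caa'): parent n6 fail=3; on 'a' 3 → fail=14;  out ∅∪{2}={2}
  n10('acc'): parent n4 fail=1; on 'c' 1 → fail=2;  out ∅∪{0}={0}
  n15('aac'): parent n14 fail=3; on 'c' 3 → fail=4;  out {5}∪{7}={5,7}
  n16('aab'): parent n14 fail=3; on 'b' 3→0 → fail=0;  out {6}∪∅={6}
  n8('caac'): parent n7 fail=14; on 'c' 14 → fail=15;  out ∅∪{5,7}={5,7}
  n11('acca'): parent n10 fail=2; on 'a' 2→1 → fail=6;  out ∅∪{2}={2}
  n9('caacc'): parent n8 fail=15; on 'c' 15→4 → fail=10;  out {3}∪{0}={0,3}
  n12('accac'): parent n11 fail=6; on 'c' 6→3 → fail=4;  out ∅∪{7}={7}
  n13('accacb'): parent n12 fail=4; on 'b' 4→1→0 → fail=0;  out {4}∪∅={4}

Scan:
i=0 'b': node 0→0
i=1 'b': node 0→0
i=2 'a': node 0→3  → match P2@[2:2]
i=3 'a': node 3→14  → match P2@[3:3]
i=4 'a': node 14→14 ·f  → match P2@[4:4]
i=5 'c': node 14→15  → match P5@[3:5],P7@[4:5]
i=6 'b': node 15→0 ·f
i=7 'a': node 0→3  → match P2@[7:7]
i=8 'a': node 3→14  → match P2@[8:8]
i=9 'c': node 14→15  → match P5@[7:9],P7@[8:9]
i=10 'c': node 15→10 ·f  → match P0@[9:10]
i=11 'a': node 10→11  → match P2@[11:11]
i=12 'a': node 11→7 ·f  → match P2@[12:12]
i=13 'b': node 7→16 ·f  → match P6@[11:13]
i=14 'a': node 16→3 ·f  → match P2@[14:14]
i=15 'a': node 3→14  → match P2@[15:15]
i=16 'c': node 14→15  → match P5@[14:16],P7@[15:16]
i=17 'b': node 15→0 ·f
i=18 'a': node 0→3  → match P2@[18:18]
i=19 'c': node 3→4  → match P7@[18:19]
i=20 'a': node 4→5  → match P1@[18:20],P2@[20:20]
i=21 'b': node 5→0 ·f
i=22 'b': node 0→0
i=23 'a': node 0→3  → match P2@[23:23]
i=24 'c': node 3→4  → match P7@[23:24]
i=25 'a': node 4→5  → match P1@[23:25],P2@[25:25]
i=26 'b': node 5→0 ·f
i=27 'c': node 0→1
i=28 'b': node 1→0 ·f
i=29 'c': node 0→1
i=30 'c': node 1→2  → match P0@[29:30]
i=31 'a': node 2→6 ·f  → match P2@[31:31]
i=32 'c': node 6→4 ·f  → match P7@[31:32]
i=33 'a': node 4→5  → match P1@[31:33],P2@[33:33]
i=34 'b': node 5→0 ·f
i=35 'b': node 0→0
i=36 'b': node 0→0
i=37 'c': node 0→1
i=38 'c': node 1→2  → match P0@[37:38]
i=39 'b': node 2→0 ·f
i=40 'c': node 0→1

Matches: [[2,2],[3,2],[4,2],[5,5],[5,7],[7,2],[8,2],[9,5],[9,7],[10,0],[11,2],[12,2],[13,6],[14,2],[15,2],[16,5],[16,7],[18,2],[19,7],[20,1],[20,2],[23,2],[24,7],[25,1],[25,2],[30,0],[31,2],[32,7],[33,1],[33,2],[38,0]]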